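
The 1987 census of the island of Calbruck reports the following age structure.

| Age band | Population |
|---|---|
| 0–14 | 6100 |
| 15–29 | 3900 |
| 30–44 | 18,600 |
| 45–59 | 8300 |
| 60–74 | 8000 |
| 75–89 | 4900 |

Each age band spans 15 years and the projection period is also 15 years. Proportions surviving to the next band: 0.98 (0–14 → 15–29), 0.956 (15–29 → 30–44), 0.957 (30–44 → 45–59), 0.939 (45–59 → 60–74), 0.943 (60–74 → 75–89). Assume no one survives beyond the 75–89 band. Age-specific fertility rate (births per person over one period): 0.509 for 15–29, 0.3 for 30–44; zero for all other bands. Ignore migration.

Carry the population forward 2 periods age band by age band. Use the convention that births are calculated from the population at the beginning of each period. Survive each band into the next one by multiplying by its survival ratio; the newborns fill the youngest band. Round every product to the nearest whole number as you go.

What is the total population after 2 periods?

44922

Call the groups 1 to 6, youngest first.
[period 1]
Births: 3900 × 0.509 = 1985, 18600 × 0.3 = 5580 → total 7565
Group 2: 6100 × 0.98 = 5978
Group 3: 3900 × 0.956 = 3728
Group 4: 18600 × 0.957 = 17800
Group 5: 8300 × 0.939 = 7794
Group 6: 8000 × 0.943 = 7544
Population now: 0–14=7565, 15–29=5978, 30–44=3728, 45–59=17800, 60–74=7794, 75–89=7544
[period 2]
Births: 5978 × 0.509 = 3043, 3728 × 0.3 = 1118 → total 4161
Group 2: 7565 × 0.98 = 7414
Group 3: 5978 × 0.956 = 5715
Group 4: 3728 × 0.957 = 3568
Group 5: 17800 × 0.939 = 16714
Group 6: 7794 × 0.943 = 7350
Population now: 0–14=4161, 15–29=7414, 30–44=5715, 45–59=3568, 60–74=16714, 75–89=7350
Total after period 2: 4161 + 7414 + 5715 + 3568 + 16714 + 7350 = 44922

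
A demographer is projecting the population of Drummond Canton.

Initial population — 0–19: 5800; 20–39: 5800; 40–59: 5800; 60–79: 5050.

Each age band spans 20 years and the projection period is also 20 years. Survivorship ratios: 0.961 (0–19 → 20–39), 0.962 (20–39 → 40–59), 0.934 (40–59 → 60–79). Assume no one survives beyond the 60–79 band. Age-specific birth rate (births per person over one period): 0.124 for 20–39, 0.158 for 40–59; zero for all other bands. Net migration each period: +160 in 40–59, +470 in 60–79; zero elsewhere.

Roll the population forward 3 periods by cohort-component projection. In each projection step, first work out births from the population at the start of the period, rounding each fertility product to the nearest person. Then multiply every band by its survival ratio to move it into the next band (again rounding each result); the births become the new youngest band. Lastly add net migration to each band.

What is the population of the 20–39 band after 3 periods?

Numbering the bands 1..4 from youngest to oldest:
— Period 1 —
Births: 5800 * 0.124 = 719, 5800 * 0.158 = 916 → total 1635
Band 2: 5800 * 0.961 = 5574
Band 3: 5800 * 0.962 = 5580
Band 4: 5800 * 0.934 = 5417
Net migration: Band 3 + 160 → 5740; Band 4 + 470 → 5887
End of period: [1635, 5574, 5740, 5887]
— Period 2 —
Births: 5574 * 0.124 = 691, 5740 * 0.158 = 907 → total 1598
Band 2: 1635 * 0.961 = 1571
Band 3: 5574 * 0.962 = 5362
Band 4: 5740 * 0.934 = 5361
Net migration: Band 3 + 160 → 5522; Band 4 + 470 → 5831
End of period: [1598, 1571, 5522, 5831]
— Period 3 —
Births: 1571 * 0.124 = 195, 5522 * 0.158 = 872 → total 1067
Band 2: 1598 * 0.961 = 1536
Band 3: 1571 * 0.962 = 1511
Band 4: 5522 * 0.934 = 5158
Net migration: Band 3 + 160 → 1671; Band 4 + 470 → 5628
End of period: [1067, 1536, 1671, 5628]

1536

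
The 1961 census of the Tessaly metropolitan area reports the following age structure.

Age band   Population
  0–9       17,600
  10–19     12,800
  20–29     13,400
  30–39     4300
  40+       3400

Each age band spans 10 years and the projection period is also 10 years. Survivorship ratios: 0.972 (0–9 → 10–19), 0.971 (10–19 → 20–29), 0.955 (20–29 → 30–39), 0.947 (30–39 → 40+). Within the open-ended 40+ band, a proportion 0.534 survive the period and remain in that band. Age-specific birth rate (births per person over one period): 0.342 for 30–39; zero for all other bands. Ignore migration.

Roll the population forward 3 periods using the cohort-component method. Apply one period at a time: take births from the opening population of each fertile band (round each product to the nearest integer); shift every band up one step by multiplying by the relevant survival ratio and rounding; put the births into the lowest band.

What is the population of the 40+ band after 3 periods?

19391

Period 1:
Births: 4300 * 0.342 = 1471
10–19: 17600 * 0.972 = 17107
20–29: 12800 * 0.971 = 12429
30–39: 13400 * 0.955 = 12797
40+: 4300 * 0.947 + 3400 * 0.534 = 4072 + 1816 = 5888
Population now: 0–9=1471, 10–19=17107, 20–29=12429, 30–39=12797, 40+=5888
Period 2:
Births: 12797 * 0.342 = 4377
10–19: 1471 * 0.972 = 1430
20–29: 17107 * 0.971 = 16611
30–39: 12429 * 0.955 = 11870
40+: 12797 * 0.947 + 5888 * 0.534 = 12119 + 3144 = 15263
Population now: 0–9=4377, 10–19=1430, 20–29=16611, 30–39=11870, 40+=15263
Period 3:
Births: 11870 * 0.342 = 4060
10–19: 4377 * 0.972 = 4254
20–29: 1430 * 0.971 = 1389
30–39: 16611 * 0.955 = 15864
40+: 11870 * 0.947 + 15263 * 0.534 = 11241 + 8150 = 19391
Population now: 0–9=4060, 10–19=4254, 20–29=1389, 30–39=15864, 40+=19391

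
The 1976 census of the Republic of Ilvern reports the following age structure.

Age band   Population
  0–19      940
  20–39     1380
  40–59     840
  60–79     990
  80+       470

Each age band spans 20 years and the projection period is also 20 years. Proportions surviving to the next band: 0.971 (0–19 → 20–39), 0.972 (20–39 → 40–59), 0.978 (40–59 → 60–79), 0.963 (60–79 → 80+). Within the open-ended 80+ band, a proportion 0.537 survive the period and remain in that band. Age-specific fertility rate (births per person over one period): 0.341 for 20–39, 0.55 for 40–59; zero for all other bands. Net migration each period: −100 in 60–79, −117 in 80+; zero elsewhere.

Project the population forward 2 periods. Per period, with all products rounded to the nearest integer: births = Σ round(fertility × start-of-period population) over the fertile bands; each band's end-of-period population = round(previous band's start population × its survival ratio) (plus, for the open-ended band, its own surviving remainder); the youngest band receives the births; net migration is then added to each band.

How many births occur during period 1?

933

[period 1]
Births: 1380 × 0.341 = 471  |  840 × 0.55 = 462 → 933
20–39: 940 × 0.971 = 913
40–59: 1380 × 0.972 = 1341
60–79: 840 × 0.978 = 822
80+: 990 × 0.963 + 470 × 0.537 = 953 + 252 = 1205
Net migration: 60–79 − 100 → 722; 80+ − 117 → 1088
End of period: [933, 913, 1341, 722, 1088]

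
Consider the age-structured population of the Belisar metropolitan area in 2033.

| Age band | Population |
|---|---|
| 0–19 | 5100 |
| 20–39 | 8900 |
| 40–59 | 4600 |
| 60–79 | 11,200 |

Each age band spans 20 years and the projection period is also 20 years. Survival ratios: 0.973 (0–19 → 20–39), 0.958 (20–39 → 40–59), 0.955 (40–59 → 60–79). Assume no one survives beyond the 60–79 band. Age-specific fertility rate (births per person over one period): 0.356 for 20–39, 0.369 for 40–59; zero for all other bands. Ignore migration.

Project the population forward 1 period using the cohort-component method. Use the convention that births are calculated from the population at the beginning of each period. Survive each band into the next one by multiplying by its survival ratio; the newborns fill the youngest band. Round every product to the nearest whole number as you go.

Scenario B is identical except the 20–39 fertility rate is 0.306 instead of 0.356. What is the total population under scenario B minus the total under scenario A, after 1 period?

-445

Period 1.
Births: 8900 × 0.356 = 3168  |  4600 × 0.369 = 1697 — total 4865
20–39: 5100 × 0.973 = 4962
40–59: 8900 × 0.958 = 8526
60–79: 4600 × 0.955 = 4393
Giving 4865 / 4962 / 8526 / 4393.
Scenario A total after 1 period: 22746
Scenario B projection —
Period 1.
Births: 8900 × 0.306 = 2723  |  4600 × 0.369 = 1697 — total 4420
20–39: 5100 × 0.973 = 4962
40–59: 8900 × 0.958 = 8526
60–79: 4600 × 0.955 = 4393
Giving 4420 / 4962 / 8526 / 4393.
Scenario B total after 1 period: 22301
Difference B − A = 22301 − 22746 = -445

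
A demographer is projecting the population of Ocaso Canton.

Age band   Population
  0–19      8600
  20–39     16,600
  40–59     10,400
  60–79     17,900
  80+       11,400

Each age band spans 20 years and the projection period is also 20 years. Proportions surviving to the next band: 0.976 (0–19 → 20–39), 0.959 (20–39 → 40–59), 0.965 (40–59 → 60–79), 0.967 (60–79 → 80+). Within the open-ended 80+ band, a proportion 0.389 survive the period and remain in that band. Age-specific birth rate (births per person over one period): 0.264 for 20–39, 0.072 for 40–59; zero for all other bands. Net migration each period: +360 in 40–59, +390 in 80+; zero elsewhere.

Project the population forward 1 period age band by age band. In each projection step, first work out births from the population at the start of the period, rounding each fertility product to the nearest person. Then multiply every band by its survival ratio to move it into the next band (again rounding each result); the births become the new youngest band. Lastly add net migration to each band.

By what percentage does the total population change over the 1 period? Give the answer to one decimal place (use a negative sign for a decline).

Call the bands 1 to 5, youngest first.
After projecting period 1:
Births: 16600 * 0.264 = 4382 ; 10400 * 0.072 = 749 ⇒ total 5131
Band 2: 8600 * 0.976 = 8394
Band 3: 16600 * 0.959 = 15919
Band 4: 10400 * 0.965 = 10036
Band 5: 17900 * 0.967 + 11400 * 0.389 = 17309 + 4435 = 21744
Net migration: Band 3 + 360 → 16279; Band 5 + 390 → 22134
Giving 5131 / 8394 / 16279 / 10036 / 22134.
Total: 64900 → 61974; change = -2926; percentage change = -4.5%

-4.5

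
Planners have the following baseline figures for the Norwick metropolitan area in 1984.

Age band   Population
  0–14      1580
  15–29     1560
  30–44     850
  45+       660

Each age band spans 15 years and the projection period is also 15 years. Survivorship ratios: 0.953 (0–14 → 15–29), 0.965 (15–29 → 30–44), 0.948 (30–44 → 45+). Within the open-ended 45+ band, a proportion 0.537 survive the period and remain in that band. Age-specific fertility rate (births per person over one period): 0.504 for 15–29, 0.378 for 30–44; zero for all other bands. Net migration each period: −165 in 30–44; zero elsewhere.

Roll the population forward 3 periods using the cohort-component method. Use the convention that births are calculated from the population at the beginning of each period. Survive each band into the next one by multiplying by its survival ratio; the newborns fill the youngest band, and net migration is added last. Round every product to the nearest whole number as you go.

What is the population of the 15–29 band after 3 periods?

1206

[period 1]
Births: 1560 * 0.504 = 786  |  850 * 0.378 = 321 → 1107
15–29: 1580 * 0.953 = 1506
30–44: 1560 * 0.965 = 1505
45+: 850 * 0.948 + 660 * 0.537 = 806 + 354 = 1160
Net migration: 30–44 − 165 → 1340
Population now: 0–14=1107, 15–29=1506, 30–44=1340, 45+=1160
[period 2]
Births: 1506 * 0.504 = 759  |  1340 * 0.378 = 507 → 1266
15–29: 1107 * 0.953 = 1055
30–44: 1506 * 0.965 = 1453
45+: 1340 * 0.948 + 1160 * 0.537 = 1270 + 623 = 1893
Net migration: 30–44 − 165 → 1288
Population now: 0–14=1266, 15–29=1055, 30–44=1288, 45+=1893
[period 3]
Births: 1055 * 0.504 = 532  |  1288 * 0.378 = 487 → 1019
15–29: 1266 * 0.953 = 1206
30–44: 1055 * 0.965 = 1018
45+: 1288 * 0.948 + 1893 * 0.537 = 1221 + 1017 = 2238
Net migration: 30–44 − 165 → 853
Population now: 0–14=1019, 15–29=1206, 30–44=853, 45+=2238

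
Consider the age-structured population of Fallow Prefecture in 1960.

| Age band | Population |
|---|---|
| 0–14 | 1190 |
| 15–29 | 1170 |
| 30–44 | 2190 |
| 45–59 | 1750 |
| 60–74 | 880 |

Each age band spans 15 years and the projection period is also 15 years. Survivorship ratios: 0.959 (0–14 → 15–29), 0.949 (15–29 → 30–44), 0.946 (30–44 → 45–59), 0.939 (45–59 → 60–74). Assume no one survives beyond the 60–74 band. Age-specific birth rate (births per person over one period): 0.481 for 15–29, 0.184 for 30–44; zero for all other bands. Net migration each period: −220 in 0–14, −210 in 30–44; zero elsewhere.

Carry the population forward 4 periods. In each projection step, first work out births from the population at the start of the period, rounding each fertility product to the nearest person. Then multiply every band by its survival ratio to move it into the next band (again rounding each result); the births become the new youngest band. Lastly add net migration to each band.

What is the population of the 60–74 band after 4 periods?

776

[period 1]
Births: 1170 × 0.481 = 563, 2190 × 0.184 = 403 ⇒ total 966
15–29: 1190 × 0.959 = 1141
30–44: 1170 × 0.949 = 1110
45–59: 2190 × 0.946 = 2072
60–74: 1750 × 0.939 = 1643
Net migration: 0–14 − 220 → 746; 30–44 − 210 → 900
End of period: [746, 1141, 900, 2072, 1643]
[period 2]
Births: 1141 × 0.481 = 549, 900 × 0.184 = 166 ⇒ total 715
15–29: 746 × 0.959 = 715
30–44: 1141 × 0.949 = 1083
45–59: 900 × 0.946 = 851
60–74: 2072 × 0.939 = 1946
Net migration: 0–14 − 220 → 495; 30–44 − 210 → 873
End of period: [495, 715, 873, 851, 1946]
[period 3]
Births: 715 × 0.481 = 344, 873 × 0.184 = 161 ⇒ total 505
15–29: 495 × 0.959 = 475
30–44: 715 × 0.949 = 679
45–59: 873 × 0.946 = 826
60–74: 851 × 0.939 = 799
Net migration: 0–14 − 220 → 285; 30–44 − 210 → 469
End of period: [285, 475, 469, 826, 799]
[period 4]
Births: 475 × 0.481 = 228, 469 × 0.184 = 86 ⇒ total 314
15–29: 285 × 0.959 = 273
30–44: 475 × 0.949 = 451
45–59: 469 × 0.946 = 444
60–74: 826 × 0.939 = 776
Net migration: 0–14 − 220 → 94; 30–44 − 210 → 241
End of period: [94, 273, 241, 444, 776]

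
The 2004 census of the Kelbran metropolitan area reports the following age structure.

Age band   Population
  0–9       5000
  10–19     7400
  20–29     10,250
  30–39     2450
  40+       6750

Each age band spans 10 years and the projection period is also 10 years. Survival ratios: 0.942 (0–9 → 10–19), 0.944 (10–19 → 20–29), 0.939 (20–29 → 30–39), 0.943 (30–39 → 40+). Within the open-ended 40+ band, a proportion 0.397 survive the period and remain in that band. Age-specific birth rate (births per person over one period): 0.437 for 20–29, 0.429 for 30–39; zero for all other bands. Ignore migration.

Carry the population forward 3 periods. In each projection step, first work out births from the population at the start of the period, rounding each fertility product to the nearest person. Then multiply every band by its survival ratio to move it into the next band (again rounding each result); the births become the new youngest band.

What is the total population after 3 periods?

31190

Let band 1 be 0–9 through band 5 = 40+.
Period 1:
Births: 10250 * 0.437 = 4479  |  2450 * 0.429 = 1051 — total 5530
Band 2: 5000 * 0.942 = 4710
Band 3: 7400 * 0.944 = 6986
Band 4: 10250 * 0.939 = 9625
Band 5: 2450 * 0.943 + 6750 * 0.397 = 2310 + 2680 = 4990
Population now: 0–9=5530, 10–19=4710, 20–29=6986, 30–39=9625, 40+=4990
Period 2:
Births: 6986 * 0.437 = 3053  |  9625 * 0.429 = 4129 — total 7182
Band 2: 5530 * 0.942 = 5209
Band 3: 4710 * 0.944 = 4446
Band 4: 6986 * 0.939 = 6560
Band 5: 9625 * 0.943 + 4990 * 0.397 = 9076 + 1981 = 11057
Population now: 0–9=7182, 10–19=5209, 20–29=4446, 30–39=6560, 40+=11057
Period 3:
Births: 4446 * 0.437 = 1943  |  6560 * 0.429 = 2814 — total 4757
Band 2: 7182 * 0.942 = 6765
Band 3: 5209 * 0.944 = 4917
Band 4: 4446 * 0.939 = 4175
Band 5: 6560 * 0.943 + 11057 * 0.397 = 6186 + 4390 = 10576
Population now: 0–9=4757, 10–19=6765, 20–29=4917, 30–39=4175, 40+=10576
Total after period 3: 4757 + 6765 + 4917 + 4175 + 10576 = 31190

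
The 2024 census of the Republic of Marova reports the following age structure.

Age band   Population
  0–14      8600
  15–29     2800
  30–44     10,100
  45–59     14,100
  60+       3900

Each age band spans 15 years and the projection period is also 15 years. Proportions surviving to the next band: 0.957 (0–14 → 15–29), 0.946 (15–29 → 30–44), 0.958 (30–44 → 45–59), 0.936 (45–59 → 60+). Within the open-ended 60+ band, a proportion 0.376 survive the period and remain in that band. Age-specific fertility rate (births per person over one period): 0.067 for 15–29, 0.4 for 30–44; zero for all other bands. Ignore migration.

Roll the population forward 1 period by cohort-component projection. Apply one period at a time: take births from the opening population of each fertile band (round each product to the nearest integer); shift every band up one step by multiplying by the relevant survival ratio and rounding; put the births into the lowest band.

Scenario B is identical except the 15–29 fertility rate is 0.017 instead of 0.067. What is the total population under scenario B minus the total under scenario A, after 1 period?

-140

(Bands numbered youngest = 1 to oldest = 5.)
After projecting period 1:
Births: 2800 × 0.067 = 188 ; 10100 × 0.4 = 4040 — total 4228
Band 2: 8600 × 0.957 = 8230
Band 3: 2800 × 0.946 = 2649
Band 4: 10100 × 0.958 = 9676
Band 5: 14100 × 0.936 + 3900 × 0.376 = 13198 + 1466 = 14664
End of period: [4228, 8230, 2649, 9676, 14664]
Scenario A total after 1 period: 39447
Scenario B projection —
After projecting period 1:
Births: 2800 × 0.017 = 48 ; 10100 × 0.4 = 4040 — total 4088
Band 2: 8600 × 0.957 = 8230
Band 3: 2800 × 0.946 = 2649
Band 4: 10100 × 0.958 = 9676
Band 5: 14100 × 0.936 + 3900 × 0.376 = 13198 + 1466 = 14664
End of period: [4088, 8230, 2649, 9676, 14664]
Scenario B total after 1 period: 39307
Difference B − A = 39307 − 39447 = -140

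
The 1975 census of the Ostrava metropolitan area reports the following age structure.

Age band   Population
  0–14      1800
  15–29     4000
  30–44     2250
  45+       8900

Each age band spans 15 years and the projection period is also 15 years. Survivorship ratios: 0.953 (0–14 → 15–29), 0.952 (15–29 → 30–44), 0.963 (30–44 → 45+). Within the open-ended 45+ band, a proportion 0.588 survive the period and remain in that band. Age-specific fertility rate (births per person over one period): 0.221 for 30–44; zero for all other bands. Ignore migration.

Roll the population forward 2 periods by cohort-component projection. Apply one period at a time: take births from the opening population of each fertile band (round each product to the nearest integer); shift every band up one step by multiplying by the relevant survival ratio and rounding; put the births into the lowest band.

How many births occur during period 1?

Numbering the groups 1..4 from youngest to oldest:
Period 1:
Births: 2250 * 0.221 = 497
Group 2: 1800 * 0.953 = 1715
Group 3: 4000 * 0.952 = 3808
Group 4: 2250 * 0.963 + 8900 * 0.588 = 2167 + 5233 = 7400
Population now: 0–14=497, 15–29=1715, 30–44=3808, 45+=7400

497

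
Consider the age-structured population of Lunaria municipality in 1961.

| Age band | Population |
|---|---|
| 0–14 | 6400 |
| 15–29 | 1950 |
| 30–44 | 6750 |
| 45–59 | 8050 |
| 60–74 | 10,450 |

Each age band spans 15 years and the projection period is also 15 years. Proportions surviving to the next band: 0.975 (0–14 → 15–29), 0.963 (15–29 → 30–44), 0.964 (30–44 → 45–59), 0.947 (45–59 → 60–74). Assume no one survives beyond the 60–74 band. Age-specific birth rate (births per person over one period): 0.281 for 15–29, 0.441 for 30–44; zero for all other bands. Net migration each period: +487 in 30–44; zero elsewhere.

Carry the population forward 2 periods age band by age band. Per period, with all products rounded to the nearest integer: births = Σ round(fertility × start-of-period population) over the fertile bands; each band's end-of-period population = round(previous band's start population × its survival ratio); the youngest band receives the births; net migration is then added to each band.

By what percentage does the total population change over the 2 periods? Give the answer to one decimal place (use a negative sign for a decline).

[period 1]
Births: 1950 × 0.281 = 548, 6750 × 0.441 = 2977 → total 3525
15–29: 6400 × 0.975 = 6240
30–44: 1950 × 0.963 = 1878
45–59: 6750 × 0.964 = 6507
60–74: 8050 × 0.947 = 7623
Net migration: 30–44 + 487 → 2365
Giving 3525 / 6240 / 2365 / 6507 / 7623.
[period 2]
Births: 6240 × 0.281 = 1753, 2365 × 0.441 = 1043 → total 2796
15–29: 3525 × 0.975 = 3437
30–44: 6240 × 0.963 = 6009
45–59: 2365 × 0.964 = 2280
60–74: 6507 × 0.947 = 6162
Net migration: 30–44 + 487 → 6496
Giving 2796 / 3437 / 6496 / 2280 / 6162.
Total: 33600 → 21171; change = -12429; percentage change = -37.0%

-37.0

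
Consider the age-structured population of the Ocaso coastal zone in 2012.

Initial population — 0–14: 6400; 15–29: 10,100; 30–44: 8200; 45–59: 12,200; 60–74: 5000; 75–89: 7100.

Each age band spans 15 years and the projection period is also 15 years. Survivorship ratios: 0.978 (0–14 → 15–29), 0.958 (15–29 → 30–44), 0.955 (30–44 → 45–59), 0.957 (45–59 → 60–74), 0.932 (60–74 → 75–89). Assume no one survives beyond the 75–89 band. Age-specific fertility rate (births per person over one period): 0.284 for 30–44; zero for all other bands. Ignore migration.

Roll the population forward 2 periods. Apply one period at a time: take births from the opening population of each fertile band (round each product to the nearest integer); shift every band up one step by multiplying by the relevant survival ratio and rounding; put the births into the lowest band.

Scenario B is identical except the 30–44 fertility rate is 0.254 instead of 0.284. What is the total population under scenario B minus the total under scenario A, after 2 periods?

[period 1]
Births: 8200 × 0.284 = 2329
15–29: 6400 × 0.978 = 6259
30–44: 10100 × 0.958 = 9676
45–59: 8200 × 0.955 = 7831
60–74: 12200 × 0.957 = 11675
75–89: 5000 × 0.932 = 4660
→ [2329, 6259, 9676, 7831, 11675, 4660]
[period 2]
Births: 9676 × 0.284 = 2748
15–29: 2329 × 0.978 = 2278
30–44: 6259 × 0.958 = 5996
45–59: 9676 × 0.955 = 9241
60–74: 7831 × 0.957 = 7494
75–89: 11675 × 0.932 = 10881
→ [2748, 2278, 5996, 9241, 7494, 10881]
Scenario A total after 2 periods: 38638
Scenario B projection —
[period 1]
Births: 8200 × 0.254 = 2083
15–29: 6400 × 0.978 = 6259
30–44: 10100 × 0.958 = 9676
45–59: 8200 × 0.955 = 7831
60–74: 12200 × 0.957 = 11675
75–89: 5000 × 0.932 = 4660
→ [2083, 6259, 9676, 7831, 11675, 4660]
[period 2]
Births: 9676 × 0.254 = 2458
15–29: 2083 × 0.978 = 2037
30–44: 6259 × 0.958 = 5996
45–59: 9676 × 0.955 = 9241
60–74: 7831 × 0.957 = 7494
75–89: 11675 × 0.932 = 10881
→ [2458, 2037, 5996, 9241, 7494, 10881]
Scenario B total after 2 periods: 38107
Difference B − A = 38107 − 38638 = -531

-531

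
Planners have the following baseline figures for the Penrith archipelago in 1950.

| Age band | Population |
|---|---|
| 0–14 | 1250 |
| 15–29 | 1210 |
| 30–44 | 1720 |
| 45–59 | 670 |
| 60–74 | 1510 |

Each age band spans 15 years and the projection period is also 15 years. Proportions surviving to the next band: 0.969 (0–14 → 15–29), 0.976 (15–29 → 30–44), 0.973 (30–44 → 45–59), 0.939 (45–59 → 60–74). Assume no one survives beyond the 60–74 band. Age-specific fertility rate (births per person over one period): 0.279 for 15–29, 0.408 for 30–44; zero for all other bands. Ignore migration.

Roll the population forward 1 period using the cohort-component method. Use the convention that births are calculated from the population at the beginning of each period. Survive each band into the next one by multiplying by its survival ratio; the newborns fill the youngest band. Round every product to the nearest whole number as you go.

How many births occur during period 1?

1040

Call the groups 1 to 5, youngest first.
Period 1.
Births: 1210 * 0.279 = 338  |  1720 * 0.408 = 702 ⇒ total 1040
Group 2: 1250 * 0.969 = 1211
Group 3: 1210 * 0.976 = 1181
Group 4: 1720 * 0.973 = 1674
Group 5: 670 * 0.939 = 629
→ [1040, 1211, 1181, 1674, 629]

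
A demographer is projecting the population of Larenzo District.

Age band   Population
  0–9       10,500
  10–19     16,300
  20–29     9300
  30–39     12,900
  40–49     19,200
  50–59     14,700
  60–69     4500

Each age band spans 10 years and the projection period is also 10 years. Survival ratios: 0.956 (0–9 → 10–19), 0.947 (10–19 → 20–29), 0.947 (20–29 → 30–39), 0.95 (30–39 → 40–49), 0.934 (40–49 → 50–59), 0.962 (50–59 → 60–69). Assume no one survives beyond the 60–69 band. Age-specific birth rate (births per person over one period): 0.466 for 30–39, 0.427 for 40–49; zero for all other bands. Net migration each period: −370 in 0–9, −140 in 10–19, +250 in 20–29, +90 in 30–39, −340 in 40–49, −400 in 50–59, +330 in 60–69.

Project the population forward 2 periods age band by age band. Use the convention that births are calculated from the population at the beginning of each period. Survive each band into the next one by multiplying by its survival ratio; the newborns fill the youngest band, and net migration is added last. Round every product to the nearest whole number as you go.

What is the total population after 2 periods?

82560

Let band 1 be 0–9 through band 7 = 60–69.
— Period 1 —
Births: 12900 × 0.466 = 6011, 19200 × 0.427 = 8198 — total 14209
Band 2: 10500 × 0.956 = 10038
Band 3: 16300 × 0.947 = 15436
Band 4: 9300 × 0.947 = 8807
Band 5: 12900 × 0.95 = 12255
Band 6: 19200 × 0.934 = 17933
Band 7: 14700 × 0.962 = 14141
Net migration: Band 1 − 370 → 13839; Band 2 − 140 → 9898; Band 3 + 250 → 15686; Band 4 + 90 → 8897; Band 5 − 340 → 11915; Band 6 − 400 → 17533; Band 7 + 330 → 14471
Giving 13839 / 9898 / 15686 / 8897 / 11915 / 17533 / 14471.
— Period 2 —
Births: 8897 × 0.466 = 4146, 11915 × 0.427 = 5088 — total 9234
Band 2: 13839 × 0.956 = 13230
Band 3: 9898 × 0.947 = 9373
Band 4: 15686 × 0.947 = 14855
Band 5: 8897 × 0.95 = 8452
Band 6: 11915 × 0.934 = 11129
Band 7: 17533 × 0.962 = 16867
Net migration: Band 1 − 370 → 8864; Band 2 − 140 → 13090; Band 3 + 250 → 9623; Band 4 + 90 → 14945; Band 5 − 340 → 8112; Band 6 − 400 → 10729; Band 7 + 330 → 17197
Giving 8864 / 13090 / 9623 / 14945 / 8112 / 10729 / 17197.
Total after period 2: 8864 + 13090 + 9623 + 14945 + 8112 + 10729 + 17197 = 82560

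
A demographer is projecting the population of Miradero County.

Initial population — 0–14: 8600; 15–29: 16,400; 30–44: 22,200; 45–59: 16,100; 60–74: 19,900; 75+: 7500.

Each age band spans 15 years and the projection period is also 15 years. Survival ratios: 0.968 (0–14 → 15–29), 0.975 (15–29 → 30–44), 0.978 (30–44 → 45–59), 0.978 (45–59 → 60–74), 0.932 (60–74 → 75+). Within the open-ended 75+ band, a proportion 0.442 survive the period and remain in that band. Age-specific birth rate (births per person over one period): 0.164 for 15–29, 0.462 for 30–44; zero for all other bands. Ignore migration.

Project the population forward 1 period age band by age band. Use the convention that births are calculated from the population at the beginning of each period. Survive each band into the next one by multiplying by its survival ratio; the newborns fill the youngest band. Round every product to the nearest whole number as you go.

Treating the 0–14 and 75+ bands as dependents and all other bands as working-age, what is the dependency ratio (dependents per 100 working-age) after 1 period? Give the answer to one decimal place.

56.3

[period 1]
Births: 16400 × 0.164 = 2690 ; 22200 × 0.462 = 10256 → total 12946
15–29: 8600 × 0.968 = 8325
30–44: 16400 × 0.975 = 15990
45–59: 22200 × 0.978 = 21712
60–74: 16100 × 0.978 = 15746
75+: 19900 × 0.932 + 7500 × 0.442 = 18547 + 3315 = 21862
→ [12946, 8325, 15990, 21712, 15746, 21862]
Dependents (band 0–14 + band 75+) = 12946 + 21862 = 34808; working-age = 61773; ratio = 34808/61773 × 100 = 56.3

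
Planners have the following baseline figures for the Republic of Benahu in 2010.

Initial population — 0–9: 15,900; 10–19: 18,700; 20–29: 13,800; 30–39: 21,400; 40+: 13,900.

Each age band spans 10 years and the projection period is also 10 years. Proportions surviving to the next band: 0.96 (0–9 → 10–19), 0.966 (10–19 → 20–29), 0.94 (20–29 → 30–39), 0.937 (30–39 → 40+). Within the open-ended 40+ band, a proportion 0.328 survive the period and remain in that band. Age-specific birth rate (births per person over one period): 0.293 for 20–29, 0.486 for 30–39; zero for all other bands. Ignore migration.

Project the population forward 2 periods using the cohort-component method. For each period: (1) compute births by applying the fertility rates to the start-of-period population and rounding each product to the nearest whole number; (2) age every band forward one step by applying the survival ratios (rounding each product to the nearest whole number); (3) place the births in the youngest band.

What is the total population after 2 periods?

77414

Call the groups 1 to 5, youngest first.
[period 1]
Births: 13800 × 0.293 = 4043, 21400 × 0.486 = 10400 — total 14443
Group 2: 15900 × 0.96 = 15264
Group 3: 18700 × 0.966 = 18064
Group 4: 13800 × 0.94 = 12972
Group 5: 21400 × 0.937 + 13900 × 0.328 = 20052 + 4559 = 24611
→ [14443, 15264, 18064, 12972, 24611]
[period 2]
Births: 18064 × 0.293 = 5293, 12972 × 0.486 = 6304 — total 11597
Group 2: 14443 × 0.96 = 13865
Group 3: 15264 × 0.966 = 14745
Group 4: 18064 × 0.94 = 16980
Group 5: 12972 × 0.937 + 24611 × 0.328 = 12155 + 8072 = 20227
→ [11597, 13865, 14745, 16980, 20227]
Total after period 2: 11597 + 13865 + 14745 + 16980 + 20227 = 77414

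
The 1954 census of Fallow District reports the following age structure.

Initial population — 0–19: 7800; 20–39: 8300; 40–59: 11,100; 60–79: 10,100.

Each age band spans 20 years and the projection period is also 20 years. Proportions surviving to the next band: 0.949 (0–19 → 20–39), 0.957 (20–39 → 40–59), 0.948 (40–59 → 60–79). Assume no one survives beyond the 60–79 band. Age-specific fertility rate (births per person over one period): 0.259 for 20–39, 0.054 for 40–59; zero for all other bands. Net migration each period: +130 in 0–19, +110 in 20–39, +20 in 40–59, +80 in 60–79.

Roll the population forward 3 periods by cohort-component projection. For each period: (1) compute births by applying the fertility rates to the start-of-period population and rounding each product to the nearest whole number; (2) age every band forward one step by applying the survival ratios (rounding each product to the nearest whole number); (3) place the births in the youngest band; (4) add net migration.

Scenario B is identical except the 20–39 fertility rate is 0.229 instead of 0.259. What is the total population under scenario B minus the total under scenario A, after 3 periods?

After projecting period 1:
Births: 8300 × 0.259 = 2150  |  11100 × 0.054 = 599 — total 2749
20–39: 7800 × 0.949 = 7402
40–59: 8300 × 0.957 = 7943
60–79: 11100 × 0.948 = 10523
Net migration: 0–19 + 130 → 2879; 20–39 + 110 → 7512; 40–59 + 20 → 7963; 60–79 + 80 → 10603
Giving 2879 / 7512 / 7963 / 10603.
After projecting period 2:
Births: 7512 × 0.259 = 1946  |  7963 × 0.054 = 430 — total 2376
20–39: 2879 × 0.949 = 2732
40–59: 7512 × 0.957 = 7189
60–79: 7963 × 0.948 = 7549
Net migration: 0–19 + 130 → 2506; 20–39 + 110 → 2842; 40–59 + 20 → 7209; 60–79 + 80 → 7629
Giving 2506 / 2842 / 7209 / 7629.
After projecting period 3:
Births: 2842 × 0.259 = 736  |  7209 × 0.054 = 389 — total 1125
20–39: 2506 × 0.949 = 2378
40–59: 2842 × 0.957 = 2720
60–79: 7209 × 0.948 = 6834
Net migration: 0–19 + 130 → 1255; 20–39 + 110 → 2488; 40–59 + 20 → 2740; 60–79 + 80 → 6914
Giving 1255 / 2488 / 2740 / 6914.
Scenario A total after 3 periods: 13397
Scenario B projection —
After projecting period 1:
Births: 8300 × 0.229 = 1901  |  11100 × 0.054 = 599 — total 2500
20–39: 7800 × 0.949 = 7402
40–59: 8300 × 0.957 = 7943
60–79: 11100 × 0.948 = 10523
Net migration: 0–19 + 130 → 2630; 20–39 + 110 → 7512; 40–59 + 20 → 7963; 60–79 + 80 → 10603
Giving 2630 / 7512 / 7963 / 10603.
After projecting period 2:
Births: 7512 × 0.229 = 1720  |  7963 × 0.054 = 430 — total 2150
20–39: 2630 × 0.949 = 2496
40–59: 7512 × 0.957 = 7189
60–79: 7963 × 0.948 = 7549
Net migration: 0–19 + 130 → 2280; 20–39 + 110 → 2606; 40–59 + 20 → 7209; 60–79 + 80 → 7629
Giving 2280 / 2606 / 7209 / 7629.
After projecting period 3:
Births: 2606 × 0.229 = 597  |  7209 × 0.054 = 389 — total 986
20–39: 2280 × 0.949 = 2164
40–59: 2606 × 0.957 = 2494
60–79: 7209 × 0.948 = 6834
Net migration: 0–19 + 130 → 1116; 20–39 + 110 → 2274; 40–59 + 20 → 2514; 60–79 + 80 → 6914
Giving 1116 / 2274 / 2514 / 6914.
Scenario B total after 3 periods: 12818
Difference B − A = 12818 − 13397 = -579

-579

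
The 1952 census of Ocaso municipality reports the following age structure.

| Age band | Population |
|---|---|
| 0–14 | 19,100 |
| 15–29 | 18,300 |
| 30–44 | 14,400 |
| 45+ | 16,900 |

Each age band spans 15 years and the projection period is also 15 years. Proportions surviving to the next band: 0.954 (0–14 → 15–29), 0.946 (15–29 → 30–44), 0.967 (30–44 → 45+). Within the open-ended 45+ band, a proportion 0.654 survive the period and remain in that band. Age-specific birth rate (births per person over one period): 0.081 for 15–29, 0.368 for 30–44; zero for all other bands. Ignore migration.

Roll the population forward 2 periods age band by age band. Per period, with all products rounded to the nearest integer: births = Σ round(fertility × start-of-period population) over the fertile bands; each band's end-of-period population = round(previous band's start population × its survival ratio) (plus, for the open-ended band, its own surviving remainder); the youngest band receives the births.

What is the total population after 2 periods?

64630

Period 1:
Births: 18300 * 0.081 = 1482  |  14400 * 0.368 = 5299 → total 6781
15–29: 19100 * 0.954 = 18221
30–44: 18300 * 0.946 = 17312
45+: 14400 * 0.967 + 16900 * 0.654 = 13925 + 11053 = 24978
Population now: 0–14=6781, 15–29=18221, 30–44=17312, 45+=24978
Period 2:
Births: 18221 * 0.081 = 1476  |  17312 * 0.368 = 6371 → total 7847
15–29: 6781 * 0.954 = 6469
30–44: 18221 * 0.946 = 17237
45+: 17312 * 0.967 + 24978 * 0.654 = 16741 + 16336 = 33077
Population now: 0–14=7847, 15–29=6469, 30–44=17237, 45+=33077
Total after period 2: 7847 + 6469 + 17237 + 33077 = 64630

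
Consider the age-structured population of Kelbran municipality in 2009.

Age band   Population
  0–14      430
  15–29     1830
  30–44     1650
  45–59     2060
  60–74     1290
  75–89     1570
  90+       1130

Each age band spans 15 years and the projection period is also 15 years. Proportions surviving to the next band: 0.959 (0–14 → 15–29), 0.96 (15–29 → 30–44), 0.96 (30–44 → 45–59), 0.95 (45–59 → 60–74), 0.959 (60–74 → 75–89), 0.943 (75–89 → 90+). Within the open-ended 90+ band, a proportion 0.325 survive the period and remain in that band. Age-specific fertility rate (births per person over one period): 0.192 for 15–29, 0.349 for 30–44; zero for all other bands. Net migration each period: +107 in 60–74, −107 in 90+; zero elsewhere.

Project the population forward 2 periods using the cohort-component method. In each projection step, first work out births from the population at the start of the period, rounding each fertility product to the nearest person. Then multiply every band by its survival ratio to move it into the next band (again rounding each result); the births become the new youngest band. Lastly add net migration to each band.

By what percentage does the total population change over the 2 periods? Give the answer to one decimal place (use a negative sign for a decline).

Period 1:
Births: 1830 * 0.192 = 351  |  1650 * 0.349 = 576 — total 927
15–29: 430 * 0.959 = 412
30–44: 1830 * 0.96 = 1757
45–59: 1650 * 0.96 = 1584
60–74: 2060 * 0.95 = 1957
75–89: 1290 * 0.959 = 1237
90+: 1570 * 0.943 + 1130 * 0.325 = 1481 + 367 = 1848
Net migration: 60–74 + 107 → 2064; 90+ − 107 → 1741
→ [927, 412, 1757, 1584, 2064, 1237, 1741]
Period 2:
Births: 412 * 0.192 = 79  |  1757 * 0.349 = 613 — total 692
15–29: 927 * 0.959 = 889
30–44: 412 * 0.96 = 396
45–59: 1757 * 0.96 = 1687
60–74: 1584 * 0.95 = 1505
75–89: 2064 * 0.959 = 1979
90+: 1237 * 0.943 + 1741 * 0.325 = 1166 + 566 = 1732
Net migration: 60–74 + 107 → 1612; 90+ − 107 → 1625
→ [692, 889, 396, 1687, 1612, 1979, 1625]
Total: 9960 → 8880; change = -1080; percentage change = -10.8%

-10.8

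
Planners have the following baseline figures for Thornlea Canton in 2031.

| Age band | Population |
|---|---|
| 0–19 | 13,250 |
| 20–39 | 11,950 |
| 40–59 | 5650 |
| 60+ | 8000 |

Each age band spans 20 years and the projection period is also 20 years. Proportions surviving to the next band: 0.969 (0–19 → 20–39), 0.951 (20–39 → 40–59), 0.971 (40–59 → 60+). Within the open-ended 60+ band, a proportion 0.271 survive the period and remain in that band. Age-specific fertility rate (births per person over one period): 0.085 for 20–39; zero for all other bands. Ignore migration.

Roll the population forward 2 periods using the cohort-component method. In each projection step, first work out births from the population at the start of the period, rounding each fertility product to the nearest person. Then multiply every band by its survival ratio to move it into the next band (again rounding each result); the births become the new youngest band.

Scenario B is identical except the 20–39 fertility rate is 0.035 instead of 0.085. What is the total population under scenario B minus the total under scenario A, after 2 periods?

-1222

[period 1]
Births: 11950 × 0.085 = 1016
20–39: 13250 × 0.969 = 12839
40–59: 11950 × 0.951 = 11364
60+: 5650 × 0.971 + 8000 × 0.271 = 5486 + 2168 = 7654
End of period: [1016, 12839, 11364, 7654]
[period 2]
Births: 12839 × 0.085 = 1091
20–39: 1016 × 0.969 = 985
40–59: 12839 × 0.951 = 12210
60+: 11364 × 0.971 + 7654 × 0.271 = 11034 + 2074 = 13108
End of period: [1091, 985, 12210, 13108]
Scenario A total after 2 periods: 27394
Scenario B projection —
[period 1]
Births: 11950 × 0.035 = 418
20–39: 13250 × 0.969 = 12839
40–59: 11950 × 0.951 = 11364
60+: 5650 × 0.971 + 8000 × 0.271 = 5486 + 2168 = 7654
End of period: [418, 12839, 11364, 7654]
[period 2]
Births: 12839 × 0.035 = 449
20–39: 418 × 0.969 = 405
40–59: 12839 × 0.951 = 12210
60+: 11364 × 0.971 + 7654 × 0.271 = 11034 + 2074 = 13108
End of period: [449, 405, 12210, 13108]
Scenario B total after 2 periods: 26172
Difference B − A = 26172 − 27394 = -1222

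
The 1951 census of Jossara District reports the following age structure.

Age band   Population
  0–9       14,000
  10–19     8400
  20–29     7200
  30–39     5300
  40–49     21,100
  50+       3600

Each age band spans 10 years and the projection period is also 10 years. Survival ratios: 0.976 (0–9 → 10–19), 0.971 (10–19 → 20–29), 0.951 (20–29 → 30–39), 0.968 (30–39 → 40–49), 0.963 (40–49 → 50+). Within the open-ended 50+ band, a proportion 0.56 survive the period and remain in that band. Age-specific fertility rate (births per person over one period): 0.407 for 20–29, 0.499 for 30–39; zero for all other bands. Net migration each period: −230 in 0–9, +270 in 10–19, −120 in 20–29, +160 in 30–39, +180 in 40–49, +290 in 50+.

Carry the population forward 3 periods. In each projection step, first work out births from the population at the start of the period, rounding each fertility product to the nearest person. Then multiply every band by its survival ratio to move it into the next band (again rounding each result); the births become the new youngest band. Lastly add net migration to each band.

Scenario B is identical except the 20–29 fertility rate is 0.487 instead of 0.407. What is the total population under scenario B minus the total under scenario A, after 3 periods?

2247

Period 1:
Births: 7200 × 0.407 = 2930 ; 5300 × 0.499 = 2645 ⇒ total 5575
10–19: 14000 × 0.976 = 13664
20–29: 8400 × 0.971 = 8156
30–39: 7200 × 0.951 = 6847
40–49: 5300 × 0.968 = 5130
50+: 21100 × 0.963 + 3600 × 0.56 = 20319 + 2016 = 22335
Net migration: 0–9 − 230 → 5345; 10–19 + 270 → 13934; 20–29 − 120 → 8036; 30–39 + 160 → 7007; 40–49 + 180 → 5310; 50+ + 290 → 22625
Giving 5345 / 13934 / 8036 / 7007 / 5310 / 22625.
Period 2:
Births: 8036 × 0.407 = 3271 ; 7007 × 0.499 = 3496 ⇒ total 6767
10–19: 5345 × 0.976 = 5217
20–29: 13934 × 0.971 = 13530
30–39: 8036 × 0.951 = 7642
40–49: 7007 × 0.968 = 6783
50+: 5310 × 0.963 + 22625 × 0.56 = 5114 + 12670 = 17784
Net migration: 0–9 − 230 → 6537; 10–19 + 270 → 5487; 20–29 − 120 → 13410; 30–39 + 160 → 7802; 40–49 + 180 → 6963; 50+ + 290 → 18074
Giving 6537 / 5487 / 13410 / 7802 / 6963 / 18074.
Period 3:
Births: 13410 × 0.407 = 5458 ; 7802 × 0.499 = 3893 ⇒ total 9351
10–19: 6537 × 0.976 = 6380
20–29: 5487 × 0.971 = 5328
30–39: 13410 × 0.951 = 12753
40–49: 7802 × 0.968 = 7552
50+: 6963 × 0.963 + 18074 × 0.56 = 6705 + 10121 = 16826
Net migration: 0–9 − 230 → 9121; 10–19 + 270 → 6650; 20–29 − 120 → 5208; 30–39 + 160 → 12913; 40–49 + 180 → 7732; 50+ + 290 → 17116
Giving 9121 / 6650 / 5208 / 12913 / 7732 / 17116.
Scenario A total after 3 periods: 58740
Scenario B projection —
Period 1:
Births: 7200 × 0.487 = 3506 ; 5300 × 0.499 = 2645 ⇒ total 6151
10–19: 14000 × 0.976 = 13664
20–29: 8400 × 0.971 = 8156
30–39: 7200 × 0.951 = 6847
40–49: 5300 × 0.968 = 5130
50+: 21100 × 0.963 + 3600 × 0.56 = 20319 + 2016 = 22335
Net migration: 0–9 − 230 → 5921; 10–19 + 270 → 13934; 20–29 − 120 → 8036; 30–39 + 160 → 7007; 40–49 + 180 → 5310; 50+ + 290 → 22625
Giving 5921 / 13934 / 8036 / 7007 / 5310 / 22625.
Period 2:
Births: 8036 × 0.487 = 3914 ; 7007 × 0.499 = 3496 ⇒ total 7410
10–19: 5921 × 0.976 = 5779
20–29: 13934 × 0.971 = 13530
30–39: 8036 × 0.951 = 7642
40–49: 7007 × 0.968 = 6783
50+: 5310 × 0.963 + 22625 × 0.56 = 5114 + 12670 = 17784
Net migration: 0–9 − 230 → 7180; 10–19 + 270 → 6049; 20–29 − 120 → 13410; 30–39 + 160 → 7802; 40–49 + 180 → 6963; 50+ + 290 → 18074
Giving 7180 / 6049 / 13410 / 7802 / 6963 / 18074.
Period 3:
Births: 13410 × 0.487 = 6531 ; 7802 × 0.499 = 3893 ⇒ total 10424
10–19: 7180 × 0.976 = 7008
20–29: 6049 × 0.971 = 5874
30–39: 13410 × 0.951 = 12753
40–49: 7802 × 0.968 = 7552
50+: 6963 × 0.963 + 18074 × 0.56 = 6705 + 10121 = 16826
Net migration: 0–9 − 230 → 10194; 10–19 + 270 → 7278; 20–29 − 120 → 5754; 30–39 + 160 → 12913; 40–49 + 180 → 7732; 50+ + 290 → 17116
Giving 10194 / 7278 / 5754 / 12913 / 7732 / 17116.
Scenario B total after 3 periods: 60987
Difference B − A = 60987 − 58740 = 2247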